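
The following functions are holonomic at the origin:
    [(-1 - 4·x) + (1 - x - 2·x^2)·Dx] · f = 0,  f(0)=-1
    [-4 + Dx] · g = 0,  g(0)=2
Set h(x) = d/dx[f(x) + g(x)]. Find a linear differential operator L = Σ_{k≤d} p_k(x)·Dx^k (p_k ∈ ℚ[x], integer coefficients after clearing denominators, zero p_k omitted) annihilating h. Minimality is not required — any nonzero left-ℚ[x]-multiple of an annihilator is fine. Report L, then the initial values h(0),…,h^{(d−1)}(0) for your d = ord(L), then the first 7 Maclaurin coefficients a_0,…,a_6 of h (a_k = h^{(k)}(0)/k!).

f: a_k = -1, -1, -3, -5, -11, -21, -43, …
g: a_k = 2, 8, 16, 64/3, 64/3, 256/15, 512/45, …
L₀ := lclm(L_f,L_g); ord L₀ ≤ 1+1.
h₀' ⇒ L via d/dx closure of L₀.
L = (12 + 240·x + 288·x^2 + 768·x^3 + 384·x^4) + (-7 - 56·x - 160·x^2 - 160·x^3 + 160·x^4 + 128·x^5)·Dx + (1 - x + 22·x^2 - 8·x^3 - 64·x^4 - 32·x^5)·Dx^2  (order 2).
h: a_k = 7, 26, 49, 124/3, -59/3, -2846/15, -24727/45, …
ICs: h(0) = 7, h′(0) = 26.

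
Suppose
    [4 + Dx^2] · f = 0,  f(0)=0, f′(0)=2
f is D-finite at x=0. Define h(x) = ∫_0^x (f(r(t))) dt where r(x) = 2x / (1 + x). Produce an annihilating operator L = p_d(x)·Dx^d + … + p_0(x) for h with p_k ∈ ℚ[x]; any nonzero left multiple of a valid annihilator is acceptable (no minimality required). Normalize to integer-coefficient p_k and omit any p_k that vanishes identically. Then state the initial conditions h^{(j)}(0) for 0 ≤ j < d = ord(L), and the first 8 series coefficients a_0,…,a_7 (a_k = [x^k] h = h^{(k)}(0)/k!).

L = 16·Dx + (2 + 6·x + 6·x^2 + 2·x^3)·Dx^2 + (1 + 4·x + 6·x^2 + 4·x^3 + x^4)·Dx^3  (order 3).
h: a_k = 0, 0, 2, -4/3, -5/3, 28/5, -386/45, 60/7, …
ICs: h(0) = 0, h′(0) = 0, h′′(0) = 4.

f: a_k = 0, 2, 0, -4/3, 0, 4/15, 0, -8/315, …
Substitute x→r, Dx→(1/r')Dx; clear ⇒ L₀.
∫: right-multiply L₀ by Dx.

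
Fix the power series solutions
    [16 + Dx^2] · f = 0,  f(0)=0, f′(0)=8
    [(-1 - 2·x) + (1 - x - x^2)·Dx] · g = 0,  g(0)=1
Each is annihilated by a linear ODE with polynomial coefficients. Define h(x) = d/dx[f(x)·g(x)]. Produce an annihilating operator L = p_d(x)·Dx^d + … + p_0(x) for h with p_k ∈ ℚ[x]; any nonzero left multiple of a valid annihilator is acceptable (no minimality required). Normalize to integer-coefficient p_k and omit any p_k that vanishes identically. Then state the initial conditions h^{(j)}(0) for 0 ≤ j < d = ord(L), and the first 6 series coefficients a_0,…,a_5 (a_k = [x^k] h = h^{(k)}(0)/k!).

L = (54 - 256·x - 128·x^2 + 256·x^3 + 128·x^4) + (-13 - 10·x + 48·x^2 + 32·x^3)·Dx + (7 - 15·x - 7·x^2 + 16·x^3 + 8·x^4)·Dx^2  (order 2).
h: a_k = 8, 16, -16, 32/3, 72, 512/5, …
ICs: h(0) = 8, h′(0) = 16.

f: a_k = 0, 8, 0, -64/3, 0, 256/15, …
g: a_k = 1, 1, 2, 3, 5, 8, …
Product ⇒ symmetric product L₀, ord ≤ 2.
Differentiate: ansatz ord ≤ ord L₀ ⇒ L.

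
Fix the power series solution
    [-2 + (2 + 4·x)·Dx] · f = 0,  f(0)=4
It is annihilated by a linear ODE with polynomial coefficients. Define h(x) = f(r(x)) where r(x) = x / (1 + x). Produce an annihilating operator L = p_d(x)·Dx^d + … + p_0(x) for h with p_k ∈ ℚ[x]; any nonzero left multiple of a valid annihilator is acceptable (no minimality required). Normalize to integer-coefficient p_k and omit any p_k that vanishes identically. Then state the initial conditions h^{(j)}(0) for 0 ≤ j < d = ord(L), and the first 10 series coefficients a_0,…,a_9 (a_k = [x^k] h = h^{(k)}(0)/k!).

L = -1 + (1 + 4·x + 3·x^2)·Dx  (order 1).
h: a_k = 4, 4, -6, 10, -37/2, 75/2, -327/4, 753/4, -14445/32, 35699/32, …
ICs: h(0) = 4.

f: a_k = 4, 4, -2, 2, -5/2, 7/2, -21/4, 33/4, -429/32, 715/32, …
h₀=f(r): pull back L_f along r ⇒ L₀.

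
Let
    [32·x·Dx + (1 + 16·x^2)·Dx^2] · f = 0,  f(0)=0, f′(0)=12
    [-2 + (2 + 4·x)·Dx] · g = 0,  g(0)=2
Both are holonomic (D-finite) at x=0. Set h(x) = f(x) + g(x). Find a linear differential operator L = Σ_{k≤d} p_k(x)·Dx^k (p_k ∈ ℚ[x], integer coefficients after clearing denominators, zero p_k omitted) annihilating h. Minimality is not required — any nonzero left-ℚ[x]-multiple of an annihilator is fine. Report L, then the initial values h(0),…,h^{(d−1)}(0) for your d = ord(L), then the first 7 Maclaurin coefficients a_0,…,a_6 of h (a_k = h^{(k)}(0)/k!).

L = (-32 - 160·x + 1536·x^2 + 1536·x^3)·Dx + (-35 - 128·x + 1312·x^2 + 6144·x^3 + 5376·x^4)·Dx^2 + (-1 + 30·x + 96·x^2 + 576·x^3 + 1792·x^4 + 1536·x^5)·Dx^3  (order 3).
h: a_k = 2, 14, -1, -63, -5/4, 12323/20, -21/8, …
ICs: h(0) = 2, h′(0) = 14, h′′(0) = -2.

f: a_k = 0, 12, 0, -64, 0, 3072/5, 0, …
g: a_k = 2, 2, -1, 1, -5/4, 7/4, -21/8, …
L₀ := lclm(L_f,L_g); ord L₀ ≤ 2+1.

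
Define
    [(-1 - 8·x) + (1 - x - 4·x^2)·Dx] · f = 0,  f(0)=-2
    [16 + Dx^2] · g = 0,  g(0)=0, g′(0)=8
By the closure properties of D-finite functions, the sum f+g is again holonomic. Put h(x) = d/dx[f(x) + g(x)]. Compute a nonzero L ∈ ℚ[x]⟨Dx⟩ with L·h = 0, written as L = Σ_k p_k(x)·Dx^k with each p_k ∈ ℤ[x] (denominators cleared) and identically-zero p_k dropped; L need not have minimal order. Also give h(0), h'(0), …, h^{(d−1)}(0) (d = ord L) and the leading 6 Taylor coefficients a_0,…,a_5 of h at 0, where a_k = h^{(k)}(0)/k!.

f: a_k = -2, -2, -10, -18, -58, -130, …
g: a_k = 0, 8, 0, -64/3, 0, 256/15, …
Sum ⇒ L₀ = lclm(L_f,L_g) in ℚ(x)⟨Dx⟩.
Derive L from L₀ (diff closure).
L = (6848 + 35072·x + 150784·x^2 + 87040·x^3 + 204800·x^4 + 147456·x^5 + 196608·x^6) + (-560 - 4048·x + 5184·x^2 + 13952·x^3 + 2560·x^4 + 18432·x^5 + 57344·x^6 + 65536·x^7)·Dx + (428 + 2192·x + 9424·x^2 + 5440·x^3 + 12800·x^4 + 9216·x^5 + 12288·x^6)·Dx^2 + (-35 - 253·x + 324·x^2 + 872·x^3 + 160·x^4 + 1152·x^5 + 3584·x^6 + 4096·x^7)·Dx^3  (order 3).
h: a_k = 6, -20, -118, -232, -1694/3, -2172, …
ICs: h(0) = 6, h′(0) = -20, h′′(0) = -236.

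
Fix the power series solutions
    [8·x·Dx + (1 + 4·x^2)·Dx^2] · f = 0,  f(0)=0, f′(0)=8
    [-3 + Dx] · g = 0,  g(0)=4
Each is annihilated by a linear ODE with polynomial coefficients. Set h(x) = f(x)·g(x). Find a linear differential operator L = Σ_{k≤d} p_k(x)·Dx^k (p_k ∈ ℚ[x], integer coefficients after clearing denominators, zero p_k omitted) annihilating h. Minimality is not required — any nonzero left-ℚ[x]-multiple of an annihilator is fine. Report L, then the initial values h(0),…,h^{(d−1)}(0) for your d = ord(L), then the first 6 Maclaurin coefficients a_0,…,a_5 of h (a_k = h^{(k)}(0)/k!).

L = (9 - 24·x + 36·x^2) + (-6 + 8·x - 24·x^2)·Dx + (1 + 4·x^2)·Dx^2  (order 2).
h: a_k = 0, 32, 96, 304/3, 16, 92/5, …
ICs: h(0) = 0, h′(0) = 32.

f: a_k = 0, 8, 0, -32/3, 0, 128/5, …
g: a_k = 4, 12, 18, 18, 27/2, 81/10, …
Sym-product of L_f,L_g gives L₀ (≤ ord 2).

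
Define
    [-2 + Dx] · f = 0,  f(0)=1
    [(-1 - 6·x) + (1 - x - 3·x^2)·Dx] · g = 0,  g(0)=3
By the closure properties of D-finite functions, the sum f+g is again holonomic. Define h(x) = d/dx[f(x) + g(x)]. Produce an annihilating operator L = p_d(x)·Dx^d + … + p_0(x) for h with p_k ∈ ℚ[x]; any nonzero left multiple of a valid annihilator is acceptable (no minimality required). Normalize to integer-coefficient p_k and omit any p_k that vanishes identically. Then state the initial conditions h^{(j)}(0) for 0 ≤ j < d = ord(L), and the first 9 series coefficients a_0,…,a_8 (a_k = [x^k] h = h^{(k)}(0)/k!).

f: a_k = 1, 2, 2, 4/3, 2/3, 4/15, 4/45, 8/315, 2/315, …
g: a_k = 3, 3, 12, 21, 57, 120, 291, 651, 1524, …
Weyl lclm of L_f,L_g ⇒ L₀ (ord ≤ 2).
Differentiate: ansatz ord ≤ ord L₀ ⇒ L.
L = (26 + 268·x + 300·x^2 + 864·x^3 + 324·x^4) + (-19 - 136·x - 196·x^2 - 372·x^3 + 90·x^4 + 108·x^5)·Dx + (3 + x + 23·x^2 - 30·x^3 - 126·x^4 - 54·x^5)·Dx^2  (order 2).
h: a_k = 5, 28, 67, 692/3, 1804/3, 26198/15, 205073/45, 3840496/315, 9857299/315, …
ICs: h(0) = 5, h′(0) = 28.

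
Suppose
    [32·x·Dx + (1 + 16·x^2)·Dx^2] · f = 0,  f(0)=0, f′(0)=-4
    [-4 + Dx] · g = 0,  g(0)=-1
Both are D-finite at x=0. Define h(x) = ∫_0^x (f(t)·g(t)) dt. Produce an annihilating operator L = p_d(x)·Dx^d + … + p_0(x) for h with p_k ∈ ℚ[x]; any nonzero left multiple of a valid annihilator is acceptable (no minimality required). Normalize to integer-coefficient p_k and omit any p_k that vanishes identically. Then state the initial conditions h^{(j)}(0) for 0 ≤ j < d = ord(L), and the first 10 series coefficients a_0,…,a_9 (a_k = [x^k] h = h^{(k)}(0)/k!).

L = (16 - 128·x + 256·x^2)·Dx + (-8 + 32·x - 128·x^2)·Dx^2 + (1 + 16·x^2)·Dx^3  (order 3).
h: a_k = 0, 0, 2, 16/3, 8/3, -128/15, 64/5, 5632/63, -3968/35, -462848/567, …
ICs: h(0) = 0, h′(0) = 0, h′′(0) = 4.

f: a_k = 0, -4, 0, 64/3, 0, -1024/5, 0, 16384/7, 0, -262144/9, …
g: a_k = -1, -4, -8, -32/3, -32/3, -128/15, -256/45, -1024/315, -512/315, -2048/2835, …
f·g: L₀ = L_f ⊗_s L_g, ord ≤ 2·1.
h=∫₀ˣh₀: take L = L₀·Dx.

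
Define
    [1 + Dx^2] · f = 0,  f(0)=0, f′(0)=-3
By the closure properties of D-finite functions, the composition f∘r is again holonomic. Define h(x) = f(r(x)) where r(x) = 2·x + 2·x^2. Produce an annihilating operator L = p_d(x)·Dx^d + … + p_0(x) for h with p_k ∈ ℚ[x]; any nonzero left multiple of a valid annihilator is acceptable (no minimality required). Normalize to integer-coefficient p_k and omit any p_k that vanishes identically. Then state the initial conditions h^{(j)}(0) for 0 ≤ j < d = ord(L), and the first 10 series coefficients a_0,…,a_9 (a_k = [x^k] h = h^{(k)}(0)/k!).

f: a_k = 0, -3, 0, 1/2, 0, -1/40, 0, 1/1680, 0, -1/120960, …
Change of var in L_f (x↦r) gives L₀.
L = (4 + 24·x + 48·x^2 + 32·x^3) - 2·Dx + (1 + 2·x)·Dx^2  (order 2).
h: a_k = 0, -6, -6, 4, 12, 56/5, 0, -832/105, -112/15, -2272/945, …
ICs: h(0) = 0, h′(0) = -6.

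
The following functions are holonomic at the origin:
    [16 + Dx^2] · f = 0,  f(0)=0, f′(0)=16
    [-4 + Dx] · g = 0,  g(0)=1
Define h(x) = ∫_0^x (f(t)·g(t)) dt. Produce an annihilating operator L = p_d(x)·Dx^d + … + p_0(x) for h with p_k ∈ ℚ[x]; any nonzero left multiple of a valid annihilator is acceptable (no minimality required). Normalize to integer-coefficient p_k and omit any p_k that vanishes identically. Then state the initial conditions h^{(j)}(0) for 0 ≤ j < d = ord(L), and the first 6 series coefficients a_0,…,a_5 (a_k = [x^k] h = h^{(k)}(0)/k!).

f: a_k = 0, 16, 0, -128/3, 0, 512/15, …
g: a_k = 1, 4, 8, 32/3, 32/3, 128/15, …
Sym-product of L_f,L_g gives L₀ (≤ ord 2).
h=∫h₀ ⇒ L = L₀·Dx.
L = 32·Dx - 8·Dx^2 + Dx^3  (order 3).
h: a_k = 0, 0, 8, 64/3, 64/3, 0, …
ICs: h(0) = 0, h′(0) = 0, h′′(0) = 16.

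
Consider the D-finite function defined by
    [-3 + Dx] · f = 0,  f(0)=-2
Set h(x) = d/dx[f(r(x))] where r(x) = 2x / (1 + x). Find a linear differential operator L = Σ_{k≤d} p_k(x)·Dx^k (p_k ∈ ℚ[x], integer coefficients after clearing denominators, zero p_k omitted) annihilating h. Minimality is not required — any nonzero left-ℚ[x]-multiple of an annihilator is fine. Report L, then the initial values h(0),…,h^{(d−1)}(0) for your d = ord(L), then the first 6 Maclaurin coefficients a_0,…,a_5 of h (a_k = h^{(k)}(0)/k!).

L = (4 - 2·x) + (-1 - 2·x - x^2)·Dx  (order 1).
h: a_k = -12, -48, -36, 48, 12, -288/5, …
ICs: h(0) = -12.

f: a_k = -2, -6, -9, -9, -27/4, -81/20, …
L₀ from L_f via x↦r, Dx↦r'^{-1}Dx.
Derive L from L₀ (diff closure).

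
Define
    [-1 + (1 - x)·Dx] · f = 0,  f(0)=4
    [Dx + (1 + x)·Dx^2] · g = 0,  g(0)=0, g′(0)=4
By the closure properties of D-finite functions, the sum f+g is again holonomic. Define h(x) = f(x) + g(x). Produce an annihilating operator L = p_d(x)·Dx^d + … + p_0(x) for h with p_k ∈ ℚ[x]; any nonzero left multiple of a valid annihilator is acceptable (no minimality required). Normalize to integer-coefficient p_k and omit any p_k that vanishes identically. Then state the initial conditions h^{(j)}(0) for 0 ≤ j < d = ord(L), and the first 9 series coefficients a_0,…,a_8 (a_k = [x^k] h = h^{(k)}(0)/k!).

f: a_k = 4, 4, 4, 4, 4, 4, 4, 4, 4, …
g: a_k = 0, 4, -2, 4/3, -1, 4/5, -2/3, 4/7, -1/2, …
Weyl lclm of L_f,L_g ⇒ L₀ (ord ≤ 3).
L = (10 + 2·x)·Dx + (4 + 16·x + 4·x^2)·Dx^2 + (-3 - x + 3·x^2 + x^3)·Dx^3  (order 3).
h: a_k = 4, 8, 2, 16/3, 3, 24/5, 10/3, 32/7, 7/2, …
ICs: h(0) = 4, h′(0) = 8, h′′(0) = 4.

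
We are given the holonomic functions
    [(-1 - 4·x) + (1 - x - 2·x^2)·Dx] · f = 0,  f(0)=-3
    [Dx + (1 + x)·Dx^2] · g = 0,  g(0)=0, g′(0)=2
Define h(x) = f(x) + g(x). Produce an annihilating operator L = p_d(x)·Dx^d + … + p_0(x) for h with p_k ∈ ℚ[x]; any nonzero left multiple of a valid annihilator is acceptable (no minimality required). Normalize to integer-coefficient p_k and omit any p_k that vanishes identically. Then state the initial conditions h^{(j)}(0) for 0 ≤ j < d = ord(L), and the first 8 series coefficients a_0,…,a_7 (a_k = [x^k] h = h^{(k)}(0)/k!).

L = (42 + 144·x + 144·x^2 + 96·x^3)·Dx + (28 + 172·x + 312·x^2 + 328·x^3 + 160·x^4)·Dx^2 + (-7 - 14·x + 5·x^2 + 56·x^3 + 76·x^4 + 32·x^5)·Dx^3  (order 3).
h: a_k = -3, -1, -10, -43/3, -67/2, -313/5, -388/3, -1783/7, …
ICs: h(0) = -3, h′(0) = -1, h′′(0) = -20.

f: a_k = -3, -3, -9, -15, -33, -63, -129, -255, …
g: a_k = 0, 2, -1, 2/3, -1/2, 2/5, -1/3, 2/7, …
Weyl lclm of L_f,L_g ⇒ L₀ (ord ≤ 3).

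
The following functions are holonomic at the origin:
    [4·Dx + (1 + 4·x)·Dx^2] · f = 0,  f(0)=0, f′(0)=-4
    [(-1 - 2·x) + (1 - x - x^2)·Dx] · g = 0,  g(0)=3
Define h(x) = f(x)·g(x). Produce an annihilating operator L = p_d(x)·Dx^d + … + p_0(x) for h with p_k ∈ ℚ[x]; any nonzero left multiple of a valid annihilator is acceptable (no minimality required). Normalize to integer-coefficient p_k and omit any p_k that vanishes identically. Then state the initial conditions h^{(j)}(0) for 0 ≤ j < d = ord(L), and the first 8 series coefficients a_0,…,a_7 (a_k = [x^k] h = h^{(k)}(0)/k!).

L = (6 + 16·x) + (-2 + 16·x + 20·x^2)·Dx + (-1 - 3·x + 5·x^2 + 4·x^3)·Dx^2  (order 2).
h: a_k = 0, -12, 12, -64, 140, -2692/5, 8248/5, -206868/35, …
ICs: h(0) = 0, h′(0) = -12.

f: a_k = 0, -4, 8, -64/3, 64, -1024/5, 2048/3, -16384/7, …
g: a_k = 3, 3, 6, 9, 15, 24, 39, 63, …
Product ⇒ symmetric product L₀, ord ≤ 2.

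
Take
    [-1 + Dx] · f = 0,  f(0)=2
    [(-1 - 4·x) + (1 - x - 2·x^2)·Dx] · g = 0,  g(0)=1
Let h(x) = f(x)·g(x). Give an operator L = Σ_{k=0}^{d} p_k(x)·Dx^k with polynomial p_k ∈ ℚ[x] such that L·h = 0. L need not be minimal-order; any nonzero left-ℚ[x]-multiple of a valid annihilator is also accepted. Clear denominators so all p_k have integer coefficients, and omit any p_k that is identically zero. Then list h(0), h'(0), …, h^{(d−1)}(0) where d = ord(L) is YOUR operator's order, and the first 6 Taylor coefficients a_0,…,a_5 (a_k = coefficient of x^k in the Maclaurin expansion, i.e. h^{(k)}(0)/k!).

f: a_k = 2, 2, 1, 1/3, 1/12, 1/60, …
g: a_k = 1, 1, 3, 5, 11, 21, …
Product ⇒ symmetric product L₀, ord ≤ 1.
L = (2 + 3·x - 2·x^2) + (-1 + x + 2·x^2)·Dx  (order 1).
h: a_k = 2, 4, 9, 52/3, 425/12, 701/10, …
ICs: h(0) = 2.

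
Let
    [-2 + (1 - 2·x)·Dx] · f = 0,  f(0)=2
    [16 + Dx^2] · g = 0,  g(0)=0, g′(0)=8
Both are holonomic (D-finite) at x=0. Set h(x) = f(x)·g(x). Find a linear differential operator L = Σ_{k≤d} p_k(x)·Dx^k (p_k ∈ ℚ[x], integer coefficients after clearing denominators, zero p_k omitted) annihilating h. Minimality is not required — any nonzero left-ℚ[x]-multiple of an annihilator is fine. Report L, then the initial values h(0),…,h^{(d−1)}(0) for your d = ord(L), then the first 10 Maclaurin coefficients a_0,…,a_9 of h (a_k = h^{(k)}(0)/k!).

L = (-16 + 32·x) + 4·Dx + (-1 + 2·x)·Dx^2  (order 2).
h: a_k = 0, 16, 32, 64/3, 128/3, 1792/15, 3584/15, 146432/315, 292864/315, 5279744/2835, …
ICs: h(0) = 0, h′(0) = 16.

f: a_k = 2, 4, 8, 16, 32, 64, 128, 256, 512, 1024, …
g: a_k = 0, 8, 0, -64/3, 0, 256/15, 0, -2048/315, 0, 4096/2835, …
Sym-product of L_f,L_g gives L₀ (≤ ord 2).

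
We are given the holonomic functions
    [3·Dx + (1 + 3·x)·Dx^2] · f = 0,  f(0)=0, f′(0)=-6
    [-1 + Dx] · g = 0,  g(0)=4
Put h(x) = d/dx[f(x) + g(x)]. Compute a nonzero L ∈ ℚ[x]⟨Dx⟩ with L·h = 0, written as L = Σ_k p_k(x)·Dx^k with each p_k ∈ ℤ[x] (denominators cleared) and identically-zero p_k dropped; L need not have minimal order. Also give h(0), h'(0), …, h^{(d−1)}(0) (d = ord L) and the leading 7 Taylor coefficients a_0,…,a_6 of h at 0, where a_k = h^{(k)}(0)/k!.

f: a_k = 0, -6, 9, -18, 81/2, -486/5, 243, …
g: a_k = 4, 4, 2, 2/3, 1/6, 1/30, 1/180, …
Sum ⇒ L₀ = lclm(L_f,L_g) in ℚ(x)⟨Dx⟩.
h₀' ⇒ L via d/dx closure of L₀.
L = (-21 - 9·x) + (17 - 6·x - 9·x^2)·Dx + (4 + 15·x + 9·x^2)·Dx^2  (order 2).
h: a_k = -2, 22, -52, 488/3, -2915/6, 43741/30, -787319/180, …
ICs: h(0) = -2, h′(0) = 22.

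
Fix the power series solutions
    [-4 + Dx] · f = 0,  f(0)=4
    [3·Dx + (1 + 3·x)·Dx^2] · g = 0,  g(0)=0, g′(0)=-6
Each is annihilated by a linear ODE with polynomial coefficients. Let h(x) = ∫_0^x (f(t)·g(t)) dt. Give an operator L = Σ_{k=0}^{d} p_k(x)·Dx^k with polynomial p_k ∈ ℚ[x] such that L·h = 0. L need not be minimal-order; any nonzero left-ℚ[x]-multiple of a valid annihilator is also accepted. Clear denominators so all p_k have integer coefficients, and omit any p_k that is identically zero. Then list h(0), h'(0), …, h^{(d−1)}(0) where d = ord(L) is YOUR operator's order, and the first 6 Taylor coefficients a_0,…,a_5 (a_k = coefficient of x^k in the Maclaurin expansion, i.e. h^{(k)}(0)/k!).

L = (4 + 48·x)·Dx + (-5 - 24·x)·Dx^2 + (1 + 3·x)·Dx^3  (order 3).
h: a_k = 0, 0, -12, -20, -30, -94/5, …
ICs: h(0) = 0, h′(0) = 0, h′′(0) = -24.

f: a_k = 4, 16, 32, 128/3, 128/3, 512/15, …
g: a_k = 0, -6, 9, -18, 81/2, -486/5, …
Sym-product of L_f,L_g gives L₀ (≤ ord 2).
Integrate: L := L₀·Dx.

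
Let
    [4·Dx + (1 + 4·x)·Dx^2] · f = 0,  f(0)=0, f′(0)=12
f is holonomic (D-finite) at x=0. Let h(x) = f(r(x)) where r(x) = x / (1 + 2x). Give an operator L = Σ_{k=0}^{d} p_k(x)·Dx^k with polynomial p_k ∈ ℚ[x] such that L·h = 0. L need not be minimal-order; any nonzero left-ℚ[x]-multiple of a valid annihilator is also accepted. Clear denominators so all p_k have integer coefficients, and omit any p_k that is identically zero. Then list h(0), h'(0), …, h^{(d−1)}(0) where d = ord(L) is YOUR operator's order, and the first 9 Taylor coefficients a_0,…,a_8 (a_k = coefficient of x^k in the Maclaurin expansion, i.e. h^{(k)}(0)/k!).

f: a_k = 0, 12, -24, 64, -192, 3072/5, -2048, 49152/7, -24576, …
h₀=f(r): pull back L_f along r ⇒ L₀.
L = (8 + 24·x)·Dx + (1 + 8·x + 12·x^2)·Dx^2  (order 2).
h: a_k = 0, 12, -48, 208, -960, 23232/5, -23296, 839424/7, -629760, …
ICs: h(0) = 0, h′(0) = 12.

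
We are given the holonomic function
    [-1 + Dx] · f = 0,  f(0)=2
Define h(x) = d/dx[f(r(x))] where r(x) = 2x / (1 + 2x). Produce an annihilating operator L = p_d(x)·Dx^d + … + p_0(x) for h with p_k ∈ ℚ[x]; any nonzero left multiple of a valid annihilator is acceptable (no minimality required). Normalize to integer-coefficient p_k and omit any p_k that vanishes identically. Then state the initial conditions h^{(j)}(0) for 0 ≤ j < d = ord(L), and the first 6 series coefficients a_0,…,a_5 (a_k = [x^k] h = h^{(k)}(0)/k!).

f: a_k = 2, 2, 1, 1/3, 1/12, 1/60, …
Change of var in L_f (x↦r) gives L₀.
Differentiate: ansatz ord ≤ ord L₀ ⇒ L.
L = (-2 - 8·x) + (-1 - 4·x - 4·x^2)·Dx  (order 1).
h: a_k = 4, -8, 8, 16/3, -152/3, 2416/15, …
ICs: h(0) = 4.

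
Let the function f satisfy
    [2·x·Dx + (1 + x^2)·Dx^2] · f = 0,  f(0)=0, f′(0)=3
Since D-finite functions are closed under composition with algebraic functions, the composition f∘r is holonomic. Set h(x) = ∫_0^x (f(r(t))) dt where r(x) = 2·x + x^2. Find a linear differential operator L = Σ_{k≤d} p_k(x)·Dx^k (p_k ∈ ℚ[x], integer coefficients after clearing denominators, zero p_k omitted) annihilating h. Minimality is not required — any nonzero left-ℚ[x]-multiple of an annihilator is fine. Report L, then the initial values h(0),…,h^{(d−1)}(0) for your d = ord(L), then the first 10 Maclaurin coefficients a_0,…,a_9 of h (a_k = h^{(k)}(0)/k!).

f: a_k = 0, 3, 0, -1, 0, 3/5, 0, -3/7, 0, 1/3, …
h₀=f(r): pull back L_f along r ⇒ L₀.
h=∫₀ˣh₀: take L = L₀·Dx.
L = (-1 + 8·x + 16·x^2 + 12·x^3 + 3·x^4)·Dx^2 + (1 + x + 4·x^2 + 8·x^3 + 5·x^4 + x^5)·Dx^3  (order 3).
h: a_k = 0, 0, 3, 1, -2, -12/5, 11/5, 47/7, -6/7, -56/3, …
ICs: h(0) = 0, h′(0) = 0, h′′(0) = 6.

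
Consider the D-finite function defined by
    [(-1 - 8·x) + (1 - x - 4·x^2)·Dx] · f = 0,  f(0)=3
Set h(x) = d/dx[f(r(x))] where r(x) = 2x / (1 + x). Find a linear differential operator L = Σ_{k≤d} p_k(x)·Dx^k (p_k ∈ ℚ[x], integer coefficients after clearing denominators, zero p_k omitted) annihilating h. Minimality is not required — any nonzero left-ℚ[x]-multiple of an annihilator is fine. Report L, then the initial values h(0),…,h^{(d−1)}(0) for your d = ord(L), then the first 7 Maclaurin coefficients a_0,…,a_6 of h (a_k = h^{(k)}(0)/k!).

L = (18 + 102·x + 918·x^2 + 578·x^3) + (-1 - 18·x + 306·x^3 + 289·x^4)·Dx  (order 1).
h: a_k = 6, 108, 306, 3672, 8670, 93636, 206346, …
ICs: h(0) = 6.

f: a_k = 3, 3, 15, 27, 87, 195, 543, …
L₀ from L_f via x↦r, Dx↦r'^{-1}Dx.
Derive L from L₀ (diff closure).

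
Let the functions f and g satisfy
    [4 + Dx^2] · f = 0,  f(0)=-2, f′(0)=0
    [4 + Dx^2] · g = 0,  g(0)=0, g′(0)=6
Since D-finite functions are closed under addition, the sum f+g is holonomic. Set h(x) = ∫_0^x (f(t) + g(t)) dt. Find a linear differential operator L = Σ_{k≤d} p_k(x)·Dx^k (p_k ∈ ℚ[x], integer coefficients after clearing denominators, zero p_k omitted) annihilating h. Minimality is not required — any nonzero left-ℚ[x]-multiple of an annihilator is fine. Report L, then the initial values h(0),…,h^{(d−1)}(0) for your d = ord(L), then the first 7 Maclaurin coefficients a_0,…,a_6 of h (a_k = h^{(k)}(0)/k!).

L = 4·Dx + Dx^3  (order 3).
h: a_k = 0, -2, 3, 4/3, -1, -4/15, 2/15, …
ICs: h(0) = 0, h′(0) = -2, h′′(0) = 6.

f: a_k = -2, 0, 4, 0, -4/3, 0, 8/45, …
g: a_k = 0, 6, 0, -4, 0, 4/5, 0, …
L₀ := lclm(L_f,L_g); ord L₀ ≤ 2+2.
h=∫h₀ ⇒ L = L₀·Dx.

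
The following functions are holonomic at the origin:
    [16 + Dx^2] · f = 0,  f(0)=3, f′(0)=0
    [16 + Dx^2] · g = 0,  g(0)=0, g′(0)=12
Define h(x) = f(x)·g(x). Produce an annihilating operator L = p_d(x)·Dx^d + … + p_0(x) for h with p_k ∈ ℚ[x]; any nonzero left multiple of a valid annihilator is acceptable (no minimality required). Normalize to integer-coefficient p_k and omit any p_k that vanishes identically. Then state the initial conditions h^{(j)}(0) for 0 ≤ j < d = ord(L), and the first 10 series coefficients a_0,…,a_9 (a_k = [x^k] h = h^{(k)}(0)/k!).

L = 64·Dx + Dx^3  (order 3).
h: a_k = 0, 36, 0, -384, 0, 6144/5, 0, -65536/35, 0, 524288/315, …
ICs: h(0) = 0, h′(0) = 36, h′′(0) = 0.

f: a_k = 3, 0, -24, 0, 32, 0, -256/15, 0, 512/105, 0, …
g: a_k = 0, 12, 0, -32, 0, 128/5, 0, -1024/105, 0, 2048/945, …
L₀ := L_f ⊗_s L_g (sym. prod.), ord ≤ 4.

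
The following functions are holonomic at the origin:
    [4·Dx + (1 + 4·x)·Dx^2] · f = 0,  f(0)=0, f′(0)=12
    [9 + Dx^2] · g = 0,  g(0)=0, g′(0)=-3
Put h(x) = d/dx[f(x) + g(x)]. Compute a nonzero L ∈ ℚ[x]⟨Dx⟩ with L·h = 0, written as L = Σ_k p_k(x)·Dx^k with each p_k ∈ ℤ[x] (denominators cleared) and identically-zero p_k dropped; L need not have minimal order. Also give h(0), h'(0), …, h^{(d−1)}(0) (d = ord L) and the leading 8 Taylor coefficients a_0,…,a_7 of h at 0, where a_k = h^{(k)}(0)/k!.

f: a_k = 0, 12, -24, 64, -192, 3072/5, -2048, 49152/7, …
g: a_k = 0, -3, 0, 9/2, 0, -81/40, 0, 243/560, …
Sum ⇒ L₀ = lclm(L_f,L_g) in ℚ(x)⟨Dx⟩.
h=h₀': d/dx-closure on L₀ ⇒ L.
L = (3780 + 2592·x + 5184·x^2) + (369 + 2124·x + 3888·x^2 + 5184·x^3)·Dx + (420 + 288·x + 576·x^2)·Dx^2 + (41 + 236·x + 432·x^2 + 576·x^3)·Dx^3  (order 3).
h: a_k = 9, -48, 411/2, -768, 24495/8, -12288, 3932403/80, -196608, …
ICs: h(0) = 9, h′(0) = -48, h′′(0) = 411.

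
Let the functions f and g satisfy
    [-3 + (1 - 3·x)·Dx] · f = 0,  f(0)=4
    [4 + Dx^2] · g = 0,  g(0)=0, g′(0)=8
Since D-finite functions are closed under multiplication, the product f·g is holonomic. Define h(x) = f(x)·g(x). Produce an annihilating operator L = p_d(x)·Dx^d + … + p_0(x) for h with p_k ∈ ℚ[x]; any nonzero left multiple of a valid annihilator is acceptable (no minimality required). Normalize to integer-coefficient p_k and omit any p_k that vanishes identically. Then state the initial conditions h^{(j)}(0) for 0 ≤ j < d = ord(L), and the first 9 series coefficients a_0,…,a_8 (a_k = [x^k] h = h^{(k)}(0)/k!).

f: a_k = 4, 12, 36, 108, 324, 972, 2916, 8748, 26244, …
g: a_k = 0, 8, 0, -16/3, 0, 16/15, 0, -32/315, 0, …
L₀ := L_f ⊗_s L_g (sym. prod.), ord ≤ 2.
L = (-4 + 12·x) + 6·Dx + (-1 + 3·x)·Dx^2  (order 2).
h: a_k = 0, 32, 96, 800/3, 800, 36064/15, 36064/5, 6815968/315, 6815968/105, …
ICs: h(0) = 0, h′(0) = 32.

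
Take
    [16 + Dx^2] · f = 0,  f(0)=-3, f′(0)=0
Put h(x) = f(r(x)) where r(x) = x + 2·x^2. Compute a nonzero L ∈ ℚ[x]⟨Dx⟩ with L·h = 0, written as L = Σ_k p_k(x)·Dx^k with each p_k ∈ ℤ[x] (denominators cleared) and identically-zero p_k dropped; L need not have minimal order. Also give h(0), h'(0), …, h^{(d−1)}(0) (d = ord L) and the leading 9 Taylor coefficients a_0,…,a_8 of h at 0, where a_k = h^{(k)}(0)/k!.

L = (16 + 192·x + 768·x^2 + 1024·x^3) - 4·Dx + (1 + 4·x)·Dx^2  (order 2).
h: a_k = -3, 0, 24, 96, 64, -256, -11264/15, -4096/5, 53248/105, …
ICs: h(0) = -3, h′(0) = 0.

f: a_k = -3, 0, 24, 0, -32, 0, 256/15, 0, -512/105, …
L₀ from L_f via x↦r, Dx↦r'^{-1}Dx.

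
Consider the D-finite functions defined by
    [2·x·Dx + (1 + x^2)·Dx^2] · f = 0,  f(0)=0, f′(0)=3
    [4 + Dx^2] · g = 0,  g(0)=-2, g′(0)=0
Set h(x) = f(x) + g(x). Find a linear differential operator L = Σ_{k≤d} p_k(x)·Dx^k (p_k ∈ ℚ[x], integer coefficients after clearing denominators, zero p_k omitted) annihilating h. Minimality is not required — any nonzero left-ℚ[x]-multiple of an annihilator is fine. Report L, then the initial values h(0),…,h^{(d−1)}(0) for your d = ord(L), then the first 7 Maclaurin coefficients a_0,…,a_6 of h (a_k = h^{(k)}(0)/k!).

f: a_k = 0, 3, 0, -1, 0, 3/5, 0, …
g: a_k = -2, 0, 4, 0, -4/3, 0, 8/45, …
f+g: L₀ = lclm(L_f,L_g), ord ≤ 2+2.
L = (-32·x + 80·x^3 + 16·x^5)·Dx + (4 + 32·x^2 + 36·x^4 + 8·x^6)·Dx^2 + (-8·x + 20·x^3 + 4·x^5)·Dx^3 + (1 + 8·x^2 + 9·x^4 + 2·x^6)·Dx^4  (order 4).
h: a_k = -2, 3, 4, -1, -4/3, 3/5, 8/45, …
ICs: h(0) = -2, h′(0) = 3, h′′(0) = 8, h′′′(0) = -6.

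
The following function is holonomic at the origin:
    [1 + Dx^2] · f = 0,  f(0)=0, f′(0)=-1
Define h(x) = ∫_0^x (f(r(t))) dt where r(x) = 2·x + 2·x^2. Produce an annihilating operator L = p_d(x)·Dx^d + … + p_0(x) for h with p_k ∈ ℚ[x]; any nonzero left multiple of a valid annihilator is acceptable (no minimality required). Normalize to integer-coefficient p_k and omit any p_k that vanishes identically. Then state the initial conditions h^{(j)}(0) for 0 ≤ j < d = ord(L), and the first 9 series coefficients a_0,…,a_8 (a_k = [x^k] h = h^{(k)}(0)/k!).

f: a_k = 0, -1, 0, 1/6, 0, -1/120, 0, 1/5040, 0, …
h₀=f(r): pull back L_f along r ⇒ L₀.
h=∫₀ˣh₀: take L = L₀·Dx.
L = (4 + 24·x + 48·x^2 + 32·x^3)·Dx - 2·Dx^2 + (1 + 2·x)·Dx^3  (order 3).
h: a_k = 0, 0, -1, -2/3, 1/3, 4/5, 28/45, 0, -104/315, …
ICs: h(0) = 0, h′(0) = 0, h′′(0) = -2.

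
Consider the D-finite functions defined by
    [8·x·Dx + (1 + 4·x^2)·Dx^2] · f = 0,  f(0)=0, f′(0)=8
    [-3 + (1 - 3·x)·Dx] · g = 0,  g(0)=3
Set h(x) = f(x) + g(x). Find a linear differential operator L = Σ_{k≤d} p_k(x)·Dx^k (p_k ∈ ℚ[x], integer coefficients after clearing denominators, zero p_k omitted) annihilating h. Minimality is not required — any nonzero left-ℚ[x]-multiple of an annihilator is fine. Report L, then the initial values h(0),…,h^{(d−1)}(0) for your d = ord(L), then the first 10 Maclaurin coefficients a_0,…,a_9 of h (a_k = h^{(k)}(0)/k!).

L = (24 - 288·x - 288·x^2)·Dx + (-31 + 24·x - 204·x^2 - 288·x^3)·Dx^2 + (3 - 5·x - 20·x^3 - 48·x^4)·Dx^3  (order 3).
h: a_k = 3, 17, 27, 211/3, 243, 3773/5, 2187, 45415/7, 19683, 533489/9, …
ICs: h(0) = 3, h′(0) = 17, h′′(0) = 54.

f: a_k = 0, 8, 0, -32/3, 0, 128/5, 0, -512/7, 0, 2048/9, …
g: a_k = 3, 9, 27, 81, 243, 729, 2187, 6561, 19683, 59049, …
L₀ := lclm(L_f,L_g); ord L₀ ≤ 2+1.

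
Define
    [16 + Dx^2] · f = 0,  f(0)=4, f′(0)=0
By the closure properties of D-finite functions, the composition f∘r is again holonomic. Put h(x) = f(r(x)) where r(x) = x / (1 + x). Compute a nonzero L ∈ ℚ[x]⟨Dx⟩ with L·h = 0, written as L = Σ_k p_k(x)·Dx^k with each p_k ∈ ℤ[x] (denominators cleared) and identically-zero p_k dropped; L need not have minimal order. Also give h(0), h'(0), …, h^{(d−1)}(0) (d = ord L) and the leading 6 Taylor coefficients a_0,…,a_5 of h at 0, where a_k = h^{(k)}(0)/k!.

L = 16 + (2 + 6·x + 6·x^2 + 2·x^3)·Dx + (1 + 4·x + 6·x^2 + 4·x^3 + x^4)·Dx^2  (order 2).
h: a_k = 4, 0, -32, 64, -160/3, -128/3, …
ICs: h(0) = 4, h′(0) = 0.

f: a_k = 4, 0, -32, 0, 128/3, 0, …
f∘r: x↦r, Dx↦Dx/r' in L_f ⇒ L₀.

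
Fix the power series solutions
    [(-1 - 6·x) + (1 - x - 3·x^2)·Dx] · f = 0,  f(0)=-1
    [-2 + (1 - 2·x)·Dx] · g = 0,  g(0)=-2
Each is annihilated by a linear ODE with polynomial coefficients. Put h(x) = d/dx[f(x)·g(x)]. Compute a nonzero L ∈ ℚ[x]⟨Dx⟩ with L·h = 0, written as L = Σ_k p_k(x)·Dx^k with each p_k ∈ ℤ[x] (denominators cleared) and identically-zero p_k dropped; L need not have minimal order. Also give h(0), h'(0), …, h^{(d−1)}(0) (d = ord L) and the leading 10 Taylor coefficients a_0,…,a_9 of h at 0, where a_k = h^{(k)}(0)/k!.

L = (20 - 18·x - 102·x^2 - 96·x^3 + 432·x^4) + (-3 + 7·x + 27·x^2 - 70·x^3 - 30·x^4 + 108·x^5)·Dx  (order 1).
h: a_k = 6, 40, 162, 584, 1860, 5628, 16170, 45088, 122310, 325460, …
ICs: h(0) = 6.

f: a_k = -1, -1, -4, -7, -19, -40, -97, -217, -508, -1159, …
g: a_k = -2, -4, -8, -16, -32, -64, -128, -256, -512, -1024, …
L₀ := L_f ⊗_s L_g (sym. prod.), ord ≤ 1.
Derive L from L₀ (diff closure).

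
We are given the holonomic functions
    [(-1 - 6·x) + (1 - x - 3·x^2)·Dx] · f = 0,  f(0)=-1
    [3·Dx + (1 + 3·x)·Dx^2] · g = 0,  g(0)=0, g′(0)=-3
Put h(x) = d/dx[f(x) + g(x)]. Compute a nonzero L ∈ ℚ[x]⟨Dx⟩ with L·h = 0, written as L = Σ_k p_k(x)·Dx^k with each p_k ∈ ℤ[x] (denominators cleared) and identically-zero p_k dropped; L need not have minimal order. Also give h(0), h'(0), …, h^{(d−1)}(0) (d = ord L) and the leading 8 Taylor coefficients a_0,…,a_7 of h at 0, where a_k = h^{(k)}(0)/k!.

L = (270 + 1422·x + 3780·x^2 + 2916·x^3 + 2916·x^4) + (24 + 468·x + 2736·x^2 + 5616·x^3 + 5994·x^4 + 4860·x^5)·Dx + (-11 - 79·x - 129·x^2 + 171·x^3 + 783·x^4 + 1377·x^5 + 972·x^6)·Dx^2  (order 2).
h: a_k = -4, 1, -48, 5, -443, 147, -3706, 2497, …
ICs: h(0) = -4, h′(0) = 1.

f: a_k = -1, -1, -4, -7, -19, -40, -97, -217, …
g: a_k = 0, -3, 9/2, -9, 81/4, -243/5, 243/2, -2187/7, …
h₀=f+g: left-lcm gives L₀, ord ≤ 3.
h₀' ⇒ L via d/dx closure of L₀.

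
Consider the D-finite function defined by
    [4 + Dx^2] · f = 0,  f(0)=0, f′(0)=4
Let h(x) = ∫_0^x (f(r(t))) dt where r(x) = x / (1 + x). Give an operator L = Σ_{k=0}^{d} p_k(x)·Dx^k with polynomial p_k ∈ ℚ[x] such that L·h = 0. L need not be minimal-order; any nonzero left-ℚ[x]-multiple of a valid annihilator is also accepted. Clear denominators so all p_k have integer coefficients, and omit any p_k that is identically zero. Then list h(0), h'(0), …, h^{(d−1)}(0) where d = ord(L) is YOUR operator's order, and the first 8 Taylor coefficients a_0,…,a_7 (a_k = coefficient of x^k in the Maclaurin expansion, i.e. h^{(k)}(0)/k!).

f: a_k = 0, 4, 0, -8/3, 0, 8/15, 0, -16/315, …
Substitute x→r, Dx→(1/r')Dx; clear ⇒ L₀.
h=∫h₀ ⇒ L = L₀·Dx.
L = 4·Dx + (2 + 6·x + 6·x^2 + 2·x^3)·Dx^2 + (1 + 4·x + 6·x^2 + 4·x^3 + x^4)·Dx^3  (order 3).
h: a_k = 0, 0, 2, -4/3, 1/3, 4/5, -86/45, 20/7, …
ICs: h(0) = 0, h′(0) = 0, h′′(0) = 4.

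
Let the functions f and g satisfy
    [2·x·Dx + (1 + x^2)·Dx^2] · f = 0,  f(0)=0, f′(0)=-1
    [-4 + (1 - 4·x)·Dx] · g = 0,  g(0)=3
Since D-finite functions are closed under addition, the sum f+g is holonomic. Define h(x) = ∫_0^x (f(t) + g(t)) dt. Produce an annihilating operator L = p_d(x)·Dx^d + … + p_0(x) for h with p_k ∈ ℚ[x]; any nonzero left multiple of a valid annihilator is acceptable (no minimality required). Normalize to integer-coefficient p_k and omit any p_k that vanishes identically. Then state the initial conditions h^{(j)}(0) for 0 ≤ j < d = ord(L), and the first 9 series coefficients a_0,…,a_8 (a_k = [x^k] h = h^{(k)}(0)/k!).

f: a_k = 0, -1, 0, 1/3, 0, -1/5, 0, 1/7, 0, …
g: a_k = 3, 12, 48, 192, 768, 3072, 12288, 49152, 196608, …
h₀=f+g: left-lcm gives L₀, ord ≤ 3.
∫: right-multiply L₀ by Dx.
L = (8 - 128·x - 24·x^2)·Dx^2 + (-49 + 8·x - 109·x^2 - 24·x^3)·Dx^3 + (4 - 15·x - 15·x^3 - 4·x^4)·Dx^4  (order 4).
h: a_k = 0, 3, 11/2, 16, 577/12, 768/5, 15359/30, 12288/7, 344065/56, …
ICs: h(0) = 0, h′(0) = 3, h′′(0) = 11, h′′′(0) = 96.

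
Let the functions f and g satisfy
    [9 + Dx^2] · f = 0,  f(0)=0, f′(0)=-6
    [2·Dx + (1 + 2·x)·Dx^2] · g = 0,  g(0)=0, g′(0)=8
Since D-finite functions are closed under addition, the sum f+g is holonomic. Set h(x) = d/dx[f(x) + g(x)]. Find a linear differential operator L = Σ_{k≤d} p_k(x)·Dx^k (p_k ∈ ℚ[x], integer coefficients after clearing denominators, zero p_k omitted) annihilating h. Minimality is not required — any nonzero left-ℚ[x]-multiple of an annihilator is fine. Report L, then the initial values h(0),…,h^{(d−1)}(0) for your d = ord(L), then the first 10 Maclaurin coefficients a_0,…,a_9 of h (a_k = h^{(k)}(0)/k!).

L = (594 + 648·x + 648·x^2) + (153 + 630·x + 972·x^2 + 648·x^3)·Dx + (66 + 72·x + 72·x^2)·Dx^2 + (17 + 70·x + 108·x^2 + 72·x^3)·Dx^3  (order 3).
h: a_k = 2, -16, 59, -64, 431/4, -256, 20723/40, -1024, 4585333/2240, -4096, …
ICs: h(0) = 2, h′(0) = -16, h′′(0) = 118.

f: a_k = 0, -6, 0, 9, 0, -81/20, 0, 243/280, 0, -243/2240, …
g: a_k = 0, 8, -8, 32/3, -16, 128/5, -128/3, 512/7, -128, 2048/9, …
Weyl lclm of L_f,L_g ⇒ L₀ (ord ≤ 4).
Derive L from L₀ (diff closure).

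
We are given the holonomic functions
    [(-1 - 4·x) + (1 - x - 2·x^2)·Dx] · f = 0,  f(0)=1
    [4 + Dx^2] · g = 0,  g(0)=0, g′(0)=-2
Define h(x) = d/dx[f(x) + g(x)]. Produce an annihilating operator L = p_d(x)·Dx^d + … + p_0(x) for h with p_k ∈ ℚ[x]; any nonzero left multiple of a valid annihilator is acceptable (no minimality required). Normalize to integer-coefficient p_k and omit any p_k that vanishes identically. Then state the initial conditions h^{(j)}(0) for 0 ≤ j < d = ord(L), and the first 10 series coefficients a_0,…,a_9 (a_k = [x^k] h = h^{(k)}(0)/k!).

L = (576 + 2400·x + 5616·x^2 + 3360·x^3 + 3840·x^4 + 1152·x^5 + 768·x^6) + (-68 - 236·x + 240·x^2 + 488·x^3 + 560·x^4 + 672·x^5 + 448·x^6 + 256·x^7)·Dx + (144 + 600·x + 1404·x^2 + 840·x^3 + 960·x^4 + 288·x^5 + 192·x^6)·Dx^2 + (-17 - 59·x + 60·x^2 + 122·x^3 + 140·x^4 + 168·x^5 + 112·x^6 + 64·x^7)·Dx^3  (order 3).
h: a_k = -1, 6, 19, 44, 311/3, 258, 26783/45, 1368, 966731/315, 6830, …
ICs: h(0) = -1, h′(0) = 6, h′′(0) = 38.

f: a_k = 1, 1, 3, 5, 11, 21, 43, 85, 171, 341, …
g: a_k = 0, -2, 0, 4/3, 0, -4/15, 0, 8/315, 0, -4/2835, …
L₀ := lclm(L_f,L_g); ord L₀ ≤ 1+2.
h=h₀': d/dx-closure on L₀ ⇒ L.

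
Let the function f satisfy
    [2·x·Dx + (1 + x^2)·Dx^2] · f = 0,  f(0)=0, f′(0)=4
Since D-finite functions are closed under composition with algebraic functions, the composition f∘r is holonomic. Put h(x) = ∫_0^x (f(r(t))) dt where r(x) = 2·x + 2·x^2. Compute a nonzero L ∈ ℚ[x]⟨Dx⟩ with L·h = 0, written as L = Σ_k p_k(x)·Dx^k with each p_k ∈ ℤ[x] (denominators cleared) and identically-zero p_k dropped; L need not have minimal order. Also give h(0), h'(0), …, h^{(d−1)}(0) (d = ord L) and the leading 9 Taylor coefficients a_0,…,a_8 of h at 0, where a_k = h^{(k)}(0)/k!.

L = (-2 + 8·x + 32·x^2 + 48·x^3 + 24·x^4)·Dx^2 + (1 + 2·x + 4·x^2 + 16·x^3 + 20·x^4 + 8·x^5)·Dx^3  (order 3).
h: a_k = 0, 0, 4, 8/3, -8/3, -32/5, -16/15, 352/21, 160/7, …
ICs: h(0) = 0, h′(0) = 0, h′′(0) = 8.

f: a_k = 0, 4, 0, -4/3, 0, 4/5, 0, -4/7, 0, …
Substitute x→r, Dx→(1/r')Dx; clear ⇒ L₀.
∫: right-multiply L₀ by Dx.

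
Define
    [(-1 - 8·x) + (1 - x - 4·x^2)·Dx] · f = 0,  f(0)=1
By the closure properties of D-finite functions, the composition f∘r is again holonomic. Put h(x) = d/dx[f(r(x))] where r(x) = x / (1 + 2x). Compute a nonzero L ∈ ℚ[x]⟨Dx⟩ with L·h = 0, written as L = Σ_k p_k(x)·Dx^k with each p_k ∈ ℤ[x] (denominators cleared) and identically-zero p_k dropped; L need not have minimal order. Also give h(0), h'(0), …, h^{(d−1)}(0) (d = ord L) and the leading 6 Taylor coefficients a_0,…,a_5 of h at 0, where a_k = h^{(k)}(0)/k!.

f: a_k = 1, 1, 5, 9, 29, 65, …
h₀=f(r): pull back L_f along r ⇒ L₀.
Differentiate: ansatz ord ≤ ord L₀ ⇒ L.
L = (6 + 12·x + 72·x^2 + 80·x^3) + (-1 - 15·x - 54·x^2 - 36·x^3 + 40·x^4)·Dx  (order 1).
h: a_k = 1, 6, -21, 108, -475, 2034, …
ICs: h(0) = 1.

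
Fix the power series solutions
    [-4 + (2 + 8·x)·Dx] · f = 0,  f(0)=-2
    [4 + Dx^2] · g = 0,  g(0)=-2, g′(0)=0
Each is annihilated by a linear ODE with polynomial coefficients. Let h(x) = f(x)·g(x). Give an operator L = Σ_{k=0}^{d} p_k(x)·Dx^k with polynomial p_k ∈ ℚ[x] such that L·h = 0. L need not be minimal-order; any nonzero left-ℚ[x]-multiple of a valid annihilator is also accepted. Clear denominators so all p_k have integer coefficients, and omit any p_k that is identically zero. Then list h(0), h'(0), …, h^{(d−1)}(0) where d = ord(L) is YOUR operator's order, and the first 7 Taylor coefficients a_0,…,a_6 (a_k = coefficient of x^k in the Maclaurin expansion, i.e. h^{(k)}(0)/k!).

L = (16 + 32·x + 64·x^2) + (-4 - 16·x)·Dx + (1 + 8·x + 16·x^2)·Dx^2  (order 2).
h: a_k = 4, 8, -16, 0, -64/3, 256/3, -11776/45, …
ICs: h(0) = 4, h′(0) = 8.

f: a_k = -2, -4, 4, -8, 20, -56, 168, …
g: a_k = -2, 0, 4, 0, -4/3, 0, 8/45, …
Product ⇒ symmetric product L₀, ord ≤ 2.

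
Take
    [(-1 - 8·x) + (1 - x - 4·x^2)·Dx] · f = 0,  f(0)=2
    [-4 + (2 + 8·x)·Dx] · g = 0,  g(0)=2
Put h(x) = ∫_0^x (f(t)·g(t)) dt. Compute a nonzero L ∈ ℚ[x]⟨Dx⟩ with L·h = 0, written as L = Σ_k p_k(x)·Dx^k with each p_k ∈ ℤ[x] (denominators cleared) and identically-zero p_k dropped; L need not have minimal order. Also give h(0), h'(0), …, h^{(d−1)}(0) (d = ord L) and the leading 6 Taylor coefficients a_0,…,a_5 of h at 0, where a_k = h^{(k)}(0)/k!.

f: a_k = 2, 2, 10, 18, 58, 130, …
g: a_k = 2, 4, -4, 8, -20, 56, …
Product ⇒ symmetric product L₀, ord ≤ 1.
h=∫₀ˣh₀: take L = L₀·Dx.
L = (3 + 10·x + 24·x^2)·Dx + (-1 - 3·x + 8·x^2 + 16·x^3)·Dx^2  (order 2).
h: a_k = 0, 4, 6, 20/3, 21, 124/5, …
ICs: h(0) = 0, h′(0) = 4.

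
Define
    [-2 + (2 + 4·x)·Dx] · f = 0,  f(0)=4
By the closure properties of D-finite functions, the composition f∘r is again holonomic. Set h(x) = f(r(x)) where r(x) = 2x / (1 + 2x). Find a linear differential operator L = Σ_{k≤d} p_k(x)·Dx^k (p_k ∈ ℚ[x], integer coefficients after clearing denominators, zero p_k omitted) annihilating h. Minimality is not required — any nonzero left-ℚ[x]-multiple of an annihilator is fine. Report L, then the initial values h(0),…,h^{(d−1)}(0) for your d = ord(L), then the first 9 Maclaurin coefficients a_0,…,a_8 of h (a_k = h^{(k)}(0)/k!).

L = -2 + (1 + 8·x + 12·x^2)·Dx  (order 1).
h: a_k = 4, 8, -24, 80, -296, 1200, -5232, 24096, -115560, …
ICs: h(0) = 4.

f: a_k = 4, 4, -2, 2, -5/2, 7/2, -21/4, 33/4, -429/32, …
Substitute x→r, Dx→(1/r')Dx; clear ⇒ L₀.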